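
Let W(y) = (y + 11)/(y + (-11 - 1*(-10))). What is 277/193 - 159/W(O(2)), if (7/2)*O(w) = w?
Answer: 12722/1737 ≈ 7.3241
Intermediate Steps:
O(w) = 2*w/7
W(y) = (11 + y)/(-1 + y) (W(y) = (11 + y)/(y + (-11 + 10)) = (11 + y)/(y - 1) = (11 + y)/(-1 + y))
277/193 - 159/W(O(2)) = 277/193 - 159*(-1 + (2/7)*2)/(11 + (2/7)*2) = 277*(1/193) - 159*(-1 + 4/7)/(11 + 4/7) = 277/193 - 159/((81/7)/(-3/7)) = 277/193 - 159/((-7/3*81/7)) = 277/193 - 159/(-27) = 277/193 - 159*(-1/27) = 277/193 + 53/9 = 12722/1737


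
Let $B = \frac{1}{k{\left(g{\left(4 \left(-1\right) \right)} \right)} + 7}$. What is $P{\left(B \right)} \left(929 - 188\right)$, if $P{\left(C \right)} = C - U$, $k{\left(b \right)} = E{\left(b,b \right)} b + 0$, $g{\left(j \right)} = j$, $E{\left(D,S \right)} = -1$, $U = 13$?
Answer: $- \frac{105222}{11} \approx -9565.6$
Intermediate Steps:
$k{\left(b \right)} = - b$ ($k{\left(b \right)} = - b + 0 = - b$)
$B = \frac{1}{11}$ ($B = \frac{1}{- 4 \left(-1\right) + 7} = \frac{1}{\left(-1\right) \left(-4\right) + 7} = \frac{1}{4 + 7} = \frac{1}{11} \approx 0.090909$)
$P{\left(C \right)} = -13 + C$ ($P{\left(C \right)} = C - 13 = -13 + C$)
$P{\left(B \right)} \left(929 - 188\right) = \left(-13 + \frac{1}{11}\right) \left(929 - 188\right) = \left(- \frac{142}{11}\right) 741 = - \frac{105222}{11}$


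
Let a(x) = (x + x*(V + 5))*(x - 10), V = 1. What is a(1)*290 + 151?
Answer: -18119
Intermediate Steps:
a(x) = 7*x*(-10 + x) (a(x) = (x + x*(1 + 5))*(x - 10) = (x + x*6)*(-10 + x) = (x + 6*x)*(-10 + x) = (7*x)*(-10 + x) = 7*x*(-10 + x))
a(1)*290 + 151 = (7*1*(-10 + 1))*290 + 151 = (7*1*(-9))*290 + 151 = -63*290 + 151 = -18270 + 151 = -18119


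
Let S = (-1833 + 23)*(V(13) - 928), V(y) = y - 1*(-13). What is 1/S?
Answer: 1/1632620 ≈ 6.1251e-7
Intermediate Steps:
V(y) = 13 + y (V(y) = y + 13 = 13 + y)
S = 1632620 (S = (-1833 + 23)*((13 + 13) - 928) = -1810*(26 - 928) = -1810*(-902) = 1632620)
1/S = 1/1632620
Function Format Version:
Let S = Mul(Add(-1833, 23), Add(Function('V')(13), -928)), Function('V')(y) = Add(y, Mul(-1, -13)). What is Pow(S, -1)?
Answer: Rational(1, 1632620) ≈ 6.1251e-7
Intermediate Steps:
Function('V')(y) = Add(13, y) (Function('V')(y) = Add(y, 13) = Add(13, y))
S = 1632620 (S = Mul(Add(-1833, 23), Add(Add(13, 13), -928)) = Mul(-1810, Add(26, -928)) = Mul(-1810, -902) = 1632620)
Pow(S, -1) = Pow(1632620, -1) = Rational(1, 1632620)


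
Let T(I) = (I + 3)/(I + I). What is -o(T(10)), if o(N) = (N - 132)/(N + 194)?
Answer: 2627/3893 ≈ 0.67480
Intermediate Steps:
T(I) = (3 + I)/(2*I) (T(I) = (3 + I)/((2*I)) = (3 + I)*(1/(2*I)) = (3 + I)/(2*I))
o(N) = (-132 + N)/(194 + N)
-o(T(10)) = -(-132 + (1/2)*(3 + 10)/10)/(194 + (1/2)*(3 + 10)/10) = -(-132 + (1/2)*(1/10)*13)/(194 + (1/2)*(1/10)*13) = -(-132 + 13/20)/(194 + 13/20) = -(-2627)/(3893/20*20) = -20*(-2627)/(3893*20) = -1*(-2627/3893) = 2627/3893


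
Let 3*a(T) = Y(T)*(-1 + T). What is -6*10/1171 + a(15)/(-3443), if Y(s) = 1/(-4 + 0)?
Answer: -1231283/24190518 ≈ -0.050899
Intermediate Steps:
Y(s) = -1/4 (Y(s) = 1/(-4) = -1/4)
a(T) = 1/12 - T/12 (a(T) = (-(-1 + T)/4)/3 = (1/4 - T/4)/3 = 1/12 - T/12)
-6*10/1171 + a(15)/(-3443) = -6*10/1171 + (1/12 - 1/12*15)/(-3443) = -60*1/1171 + (1/12 - 5/4)*(-1/3443) = -60/1171 - 7/6*(-1/3443) = -60/1171 + 7/20658 = -1231283/24190518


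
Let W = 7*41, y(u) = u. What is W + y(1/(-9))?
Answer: 2582/9 ≈ 286.89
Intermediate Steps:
W = 287
W + y(1/(-9)) = 287 + 1/(-9) = 287 - ⅑ = 2582/9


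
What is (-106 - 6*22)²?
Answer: 56644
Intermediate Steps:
(-106 - 6*22)² = (-106 - 132)² = (-238)² = 56644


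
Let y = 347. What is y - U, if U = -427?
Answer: 774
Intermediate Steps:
y - U = 347 - 1*(-427) = 347 + 427 = 774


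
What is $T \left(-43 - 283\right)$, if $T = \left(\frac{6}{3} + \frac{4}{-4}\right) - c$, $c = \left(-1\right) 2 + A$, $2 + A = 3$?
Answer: $-652$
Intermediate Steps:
$A = 1$ ($A = -2 + 3 = 1$)
$c = -1$ ($c = \left(-1\right) 2 + 1 = -2 + 1 = -1$)
$T = 2$ ($T = \left(\frac{6}{3} + \frac{4}{-4}\right) - -1 = \left(6 \cdot \frac{1}{3} + 4 \left(- \frac{1}{4}\right)\right) + 1 = \left(2 - 1\right) + 1 = 1 + 1 = 2$)
$T \left(-43 - 283\right) = 2 \left(-43 - 283\right) = 2 \left(-326\right) = -652$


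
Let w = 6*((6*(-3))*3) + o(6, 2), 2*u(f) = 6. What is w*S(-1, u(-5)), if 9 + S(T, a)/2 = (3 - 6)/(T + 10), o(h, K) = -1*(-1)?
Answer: 18088/3 ≈ 6029.3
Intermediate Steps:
u(f) = 3 (u(f) = (1/2)*6 = 3)
o(h, K) = 1
S(T, a) = -18 - 6/(10 + T) (S(T, a) = -18 + 2*((3 - 6)/(T + 10)) = -18 + 2*(-3/(10 + T)) = -18 - 6/(10 + T))
w = -323 (w = 6*((6*(-3))*3) + 1 = 6*(-18*3) + 1 = 6*(-54) + 1 = -324 + 1 = -323)
w*S(-1, u(-5)) = -1938*(-31 - 3*(-1))/(10 - 1) = -1938*(-31 + 3)/9 = -1938*(-28)/9 = -323*(-56/3) = 18088/3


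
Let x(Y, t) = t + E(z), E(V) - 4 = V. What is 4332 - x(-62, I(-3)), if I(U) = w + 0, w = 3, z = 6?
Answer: 4319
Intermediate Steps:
E(V) = 4 + V
I(U) = 3 (I(U) = 3 + 0 = 3)
x(Y, t) = 10 + t (x(Y, t) = t + (4 + 6) = t + 10 = 10 + t)
4332 - x(-62, I(-3)) = 4332 - (10 + 3) = 4332 - 1*13 = 4332 - 13 = 4319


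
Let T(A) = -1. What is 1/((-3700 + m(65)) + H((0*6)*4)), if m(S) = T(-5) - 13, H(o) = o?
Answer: -1/3714 ≈ -0.00026925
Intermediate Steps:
m(S) = -14 (m(S) = -1 - 13 = -14)
1/((-3700 + m(65)) + H((0*6)*4)) = 1/((-3700 - 14) + (0*6)*4) = 1/(-3714 + 0*4) = 1/(-3714 + 0) = 1/(-3714) = -1/3714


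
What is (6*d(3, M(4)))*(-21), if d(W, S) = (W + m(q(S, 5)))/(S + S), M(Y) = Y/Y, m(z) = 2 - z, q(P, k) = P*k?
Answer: 0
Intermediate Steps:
M(Y) = 1
d(W, S) = (2 + W - 5*S)/(2*S) (d(W, S) = (W + (2 - S*5))/(S + S) = (W + (2 - 5*S))/((2*S)) = (W + (2 - 5*S))*(1/(2*S)) = (2 + W - 5*S)*(1/(2*S)) = (2 + W - 5*S)/(2*S))
(6*d(3, M(4)))*(-21) = (6*((1/2)*(2 + 3 - 5*1)/1))*(-21) = (6*((1/2)*1*(2 + 3 - 5)))*(-21) = (6*((1/2)*1*0))*(-21) = (6*0)*(-21) = 0*(-21) = 0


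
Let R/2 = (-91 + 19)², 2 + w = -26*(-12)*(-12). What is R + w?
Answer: 6622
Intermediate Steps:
w = -3746 (w = -2 - 26*(-12)*(-12) = -2 + 312*(-12) = -2 - 3744 = -3746)
R = 10368 (R = 2*(-91 + 19)² = 2*(-72)² = 2*5184 = 10368)
R + w = 10368 - 3746 = 6622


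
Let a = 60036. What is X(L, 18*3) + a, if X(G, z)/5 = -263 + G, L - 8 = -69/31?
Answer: 1821246/31 ≈ 58750.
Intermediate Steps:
L = 179/31 (L = 8 - 69/31 = 179/31 ≈ 5.7742)
X(G, z) = -1315 + 5*G (X(G, z) = 5*(-263 + G) = -1315 + 5*G)
X(L, 18*3) + a = (-1315 + 5*(179/31)) + 60036 = (-1315 + 895/31) + 60036 = -39870/31 + 60036 = 1821246/31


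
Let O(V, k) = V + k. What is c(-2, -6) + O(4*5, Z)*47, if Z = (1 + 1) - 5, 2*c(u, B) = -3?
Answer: 1595/2 ≈ 797.50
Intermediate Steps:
c(u, B) = -3/2 (c(u, B) = (½)*(-3) = -3/2)
Z = -3 (Z = 2 - 5 = -3)
c(-2, -6) + O(4*5, Z)*47 = -3/2 + (4*5 - 3)*47 = -3/2 + (20 - 3)*47 = -3/2 + 17*47 = -3/2 + 799 = 1595/2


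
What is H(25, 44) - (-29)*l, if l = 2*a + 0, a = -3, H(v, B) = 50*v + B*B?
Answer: 3012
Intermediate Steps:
H(v, B) = B**2 + 50*v (H(v, B) = 50*v + B**2 = B**2 + 50*v)
l = -6 (l = 2*(-3) + 0 = -6 + 0 = -6)
H(25, 44) - (-29)*l = (44**2 + 50*25) - (-29)*(-6) = (1936 + 1250) - 1*174 = 3186 - 174 = 3012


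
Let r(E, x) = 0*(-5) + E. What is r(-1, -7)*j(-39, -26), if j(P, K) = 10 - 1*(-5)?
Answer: -15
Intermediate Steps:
j(P, K) = 15 (j(P, K) = 10 + 5 = 15)
r(E, x) = E (r(E, x) = 0 + E = E)
r(-1, -7)*j(-39, -26) = -1*15 = -15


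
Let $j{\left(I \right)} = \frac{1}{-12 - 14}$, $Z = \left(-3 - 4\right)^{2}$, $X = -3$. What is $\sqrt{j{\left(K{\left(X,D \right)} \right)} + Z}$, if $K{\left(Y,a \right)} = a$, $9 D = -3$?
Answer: $\frac{\sqrt{33098}}{26} \approx 6.9973$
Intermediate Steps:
$D = - \frac{1}{3}$ ($D = \frac{1}{9} \left(-3\right) = - \frac{1}{3} \approx -0.33333$)
$Z = 49$ ($Z = \left(-7\right)^{2} = 49$)
$j{\left(I \right)} = - \frac{1}{26}$ ($j{\left(I \right)} = \frac{1}{-26} = - \frac{1}{26}$)
$\sqrt{j{\left(K{\left(X,D \right)} \right)} + Z} = \sqrt{- \frac{1}{26} + 49} = \sqrt{\frac{1273}{26}} = \frac{\sqrt{33098}}{26}$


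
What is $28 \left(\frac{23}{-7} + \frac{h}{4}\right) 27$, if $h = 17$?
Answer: $729$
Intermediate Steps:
$28 \left(\frac{23}{-7} + \frac{h}{4}\right) 27 = 28 \left(\frac{23}{-7} + \frac{17}{4}\right) 27 = 28 \left(23 \left(- \frac{1}{7}\right) + 17 \cdot \frac{1}{4}\right) 27 = 28 \left(- \frac{23}{7} + \frac{17}{4}\right) 27 = 28 \cdot \frac{27}{28} \cdot 27 = 27 \cdot 27 = 729$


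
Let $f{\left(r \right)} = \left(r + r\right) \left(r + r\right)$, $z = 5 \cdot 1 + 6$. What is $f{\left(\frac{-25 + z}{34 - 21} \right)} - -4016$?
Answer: $\frac{679488}{169} \approx 4020.6$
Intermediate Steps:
$z = 11$ ($z = 5 + 6 = 11$)
$f{\left(r \right)} = 4 r^{2}$ ($f{\left(r \right)} = 2 r 2 r = 4 r^{2}$)
$f{\left(\frac{-25 + z}{34 - 21} \right)} - -4016 = 4 \left(\frac{-25 + 11}{34 - 21}\right)^{2} - -4016 = 4 \left(- \frac{14}{13}\right)^{2} + 4016 = 4 \cdot \frac{196}{169} + 4016 = \frac{784}{169} + 4016 = \frac{679488}{169}$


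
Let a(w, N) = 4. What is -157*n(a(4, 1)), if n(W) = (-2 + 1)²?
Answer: -157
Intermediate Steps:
n(W) = 1 (n(W) = (-1)² = 1)
-157*n(a(4, 1)) = -157*1 = -157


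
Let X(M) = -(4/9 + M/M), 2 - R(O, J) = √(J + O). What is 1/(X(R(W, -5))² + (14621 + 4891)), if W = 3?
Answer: 81/1580641 ≈ 5.1245e-5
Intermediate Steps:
R(O, J) = 2 - √(J + O)
X(M) = -13/9 (X(M) = -(4*(⅑) + 1) = -(4/9 + 1) = -1*13/9 = -13/9)
1/(X(R(W, -5))² + (14621 + 4891)) = 1/((-13/9)² + (14621 + 4891)) = 1/(169/81 + 19512) = 1/(1580641/81) = 81/1580641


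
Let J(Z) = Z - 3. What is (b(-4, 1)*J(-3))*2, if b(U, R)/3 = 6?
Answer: -216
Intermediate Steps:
b(U, R) = 18 (b(U, R) = 3*6 = 18)
J(Z) = -3 + Z
(b(-4, 1)*J(-3))*2 = (18*(-3 - 3))*2 = (18*(-6))*2 = -108*2 = -216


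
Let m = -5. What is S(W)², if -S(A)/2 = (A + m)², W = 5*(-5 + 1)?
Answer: 1562500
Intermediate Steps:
W = -20 (W = 5*(-4) = -20)
S(A) = -2*(-5 + A)² (S(A) = -2*(A - 5)² = -2*(-5 + A)²)
S(W)² = (-2*(-5 - 20)²)² = (-2*(-25)²)² = (-2*625)² = (-1250)² = 1562500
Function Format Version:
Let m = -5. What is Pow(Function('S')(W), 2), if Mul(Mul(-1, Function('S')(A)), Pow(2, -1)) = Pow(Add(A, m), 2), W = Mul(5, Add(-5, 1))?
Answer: 1562500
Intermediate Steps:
W = -20 (W = Mul(5, -4) = -20)
Function('S')(A) = Mul(-2, Pow(Add(-5, A), 2)) (Function('S')(A) = Mul(-2, Pow(Add(A, -5), 2)) = Mul(-2, Pow(Add(-5, A), 2)))
Pow(Function('S')(W), 2) = Pow(Mul(-2, Pow(Add(-5, -20), 2)), 2) = Pow(Mul(-2, Pow(-25, 2)), 2) = Pow(Mul(-2, 625), 2) = Pow(-1250, 2) = 1562500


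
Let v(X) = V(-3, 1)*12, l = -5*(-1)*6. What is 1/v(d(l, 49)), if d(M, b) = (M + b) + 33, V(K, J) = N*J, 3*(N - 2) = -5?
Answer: ¼ ≈ 0.25000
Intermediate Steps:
N = ⅓ (N = 2 + (⅓)*(-5) = 2 - 5/3 = ⅓ ≈ 0.33333)
V(K, J) = J/3
l = 30 (l = 5*6 = 30)
d(M, b) = 33 + M + b
v(X) = 4 (v(X) = ((⅓)*1)*12 = (⅓)*12 = 4)
1/v(d(l, 49)) = 1/4 = ¼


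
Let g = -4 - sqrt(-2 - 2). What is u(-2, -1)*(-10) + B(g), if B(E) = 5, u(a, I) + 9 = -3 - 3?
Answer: 155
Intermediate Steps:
u(a, I) = -15 (u(a, I) = -9 + (-3 - 3) = -9 - 6 = -15)
g = -4 - 2*I (g = -4 - sqrt(-4) = -4 - 2*I ≈ -4.0 - 2.0*I)
u(-2, -1)*(-10) + B(g) = -15*(-10) + 5 = 150 + 5 = 155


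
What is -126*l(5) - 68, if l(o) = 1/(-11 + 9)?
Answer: -5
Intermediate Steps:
l(o) = -½ (l(o) = 1/(-2) = -½)
-126*l(5) - 68 = -126*(-½) - 68 = 63 - 68 = -5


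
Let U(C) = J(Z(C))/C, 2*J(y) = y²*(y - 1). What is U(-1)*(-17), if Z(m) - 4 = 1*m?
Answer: 153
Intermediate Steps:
Z(m) = 4 + m (Z(m) = 4 + 1*m = 4 + m)
J(y) = y²*(-1 + y)/2 (J(y) = (y²*(y - 1))/2 = (y²*(-1 + y))/2 = y²*(-1 + y)/2)
U(C) = (4 + C)²*(3 + C)/(2*C) (U(C) = ((4 + C)²*(-1 + (4 + C))/2)/C = ((4 + C)²*(3 + C)/2)/C = (4 + C)²*(3 + C)/(2*C))
U(-1)*(-17) = ((½)*(4 - 1)²*(3 - 1)/(-1))*(-17) = ((½)*(-1)*3²*2)*(-17) = ((½)*(-1)*9*2)*(-17) = -9*(-17) = 153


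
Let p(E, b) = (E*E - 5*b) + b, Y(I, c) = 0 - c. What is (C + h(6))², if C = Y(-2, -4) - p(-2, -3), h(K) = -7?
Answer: 361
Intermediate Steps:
Y(I, c) = -c
p(E, b) = E² - 4*b (p(E, b) = (E² - 5*b) + b = E² - 4*b)
C = -12 (C = -1*(-4) - ((-2)² - 4*(-3)) = 4 - (4 + 12) = 4 - 1*16 = 4 - 16 = -12)
(C + h(6))² = (-12 - 7)² = (-19)² = 361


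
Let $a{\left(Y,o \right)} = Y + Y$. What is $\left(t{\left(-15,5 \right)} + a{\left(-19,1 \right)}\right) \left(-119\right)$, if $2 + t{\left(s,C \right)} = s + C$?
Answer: $5950$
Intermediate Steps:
$a{\left(Y,o \right)} = 2 Y$
$t{\left(s,C \right)} = -2 + C + s$ ($t{\left(s,C \right)} = -2 + \left(s + C\right) = -2 + \left(C + s\right) = -2 + C + s$)
$\left(t{\left(-15,5 \right)} + a{\left(-19,1 \right)}\right) \left(-119\right) = \left(\left(-2 + 5 - 15\right) + 2 \left(-19\right)\right) \left(-119\right) = \left(-12 - 38\right) \left(-119\right) = \left(-50\right) \left(-119\right) = 5950$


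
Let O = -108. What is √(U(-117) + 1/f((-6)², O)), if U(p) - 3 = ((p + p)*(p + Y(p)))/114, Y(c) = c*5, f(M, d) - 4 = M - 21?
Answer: 38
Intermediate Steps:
f(M, d) = -17 + M (f(M, d) = 4 + (M - 21) = 4 + (-21 + M) = -17 + M)
Y(c) = 5*c
U(p) = 3 + 2*p²/19 (U(p) = 3 + ((p + p)*(p + 5*p))/114 = 3 + ((2*p)*(6*p))*(1/114) = 3 + (12*p²)*(1/114) = 3 + 2*p²/19)
√(U(-117) + 1/f((-6)², O)) = √((3 + (2/19)*(-117)²) + 1/(-17 + (-6)²)) = √((3 + (2/19)*13689) + 1/(-17 + 36)) = √((3 + 27378/19) + 1/19) = √(27435/19 + 1/19) = √1444 = 38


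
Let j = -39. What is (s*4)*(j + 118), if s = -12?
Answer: -3792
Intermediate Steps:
(s*4)*(j + 118) = (-12*4)*(-39 + 118) = -48*79 = -3792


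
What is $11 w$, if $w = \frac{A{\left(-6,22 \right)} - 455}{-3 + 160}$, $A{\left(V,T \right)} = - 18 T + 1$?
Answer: $- \frac{9350}{157} \approx -59.554$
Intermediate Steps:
$A{\left(V,T \right)} = 1 - 18 T$
$w = - \frac{850}{157}$ ($w = \frac{\left(1 - 396\right) - 455}{-3 + 160} = \frac{\left(1 - 396\right) - 455}{157} = \left(-395 - 455\right) \frac{1}{157} = \left(-850\right) \frac{1}{157} = - \frac{850}{157} \approx -5.414$)
$11 w = 11 \left(- \frac{850}{157}\right) = - \frac{9350}{157}$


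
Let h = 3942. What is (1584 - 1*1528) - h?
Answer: -3886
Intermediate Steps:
(1584 - 1*1528) - h = (1584 - 1*1528) - 1*3942 = (1584 - 1528) - 3942 = 56 - 3942 = -3886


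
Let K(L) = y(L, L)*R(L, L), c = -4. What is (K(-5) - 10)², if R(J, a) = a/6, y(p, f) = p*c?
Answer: 6400/9 ≈ 711.11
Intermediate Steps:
y(p, f) = -4*p (y(p, f) = p*(-4) = -4*p)
R(J, a) = a/6 (R(J, a) = a*(⅙) = a/6)
K(L) = -2*L²/3 (K(L) = (-4*L)*(L/6) = -2*L²/3)
(K(-5) - 10)² = (-⅔*(-5)² - 10)² = (-⅔*25 - 10)² = (-50/3 - 10)² = (-80/3)² = 6400/9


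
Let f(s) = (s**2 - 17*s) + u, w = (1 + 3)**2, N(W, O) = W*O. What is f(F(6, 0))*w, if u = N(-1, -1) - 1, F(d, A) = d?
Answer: -1056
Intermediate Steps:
N(W, O) = O*W
w = 16 (w = 4**2 = 16)
u = 0 (u = -1*(-1) - 1 = 1 - 1 = 0)
f(s) = s**2 - 17*s (f(s) = (s**2 - 17*s) + 0 = s**2 - 17*s)
f(F(6, 0))*w = (6*(-17 + 6))*16 = (6*(-11))*16 = -66*16 = -1056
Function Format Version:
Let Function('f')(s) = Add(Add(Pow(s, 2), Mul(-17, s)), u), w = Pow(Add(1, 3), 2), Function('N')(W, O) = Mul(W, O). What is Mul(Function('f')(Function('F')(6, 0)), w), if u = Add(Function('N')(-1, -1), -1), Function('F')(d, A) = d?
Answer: -1056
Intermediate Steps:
Function('N')(W, O) = Mul(O, W)
w = 16 (w = Pow(4, 2) = 16)
u = 0 (u = Add(Mul(-1, -1), -1) = Add(1, -1) = 0)
Function('f')(s) = Add(Pow(s, 2), Mul(-17, s)) (Function('f')(s) = Add(Add(Pow(s, 2), Mul(-17, s)), 0) = Add(Pow(s, 2), Mul(-17, s)))
Mul(Function('f')(Function('F')(6, 0)), w) = Mul(Mul(6, Add(-17, 6)), 16) = Mul(Mul(6, -11), 16) = Mul(-66, 16) = -1056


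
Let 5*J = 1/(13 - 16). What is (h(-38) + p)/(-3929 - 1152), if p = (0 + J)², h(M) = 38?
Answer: -8551/1143225 ≈ -0.0074797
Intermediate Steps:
J = -1/15 (J = 1/(5*(13 - 16)) = (⅕)/(-3) = (⅕)*(-⅓) = -1/15 ≈ -0.066667)
p = 1/225 (p = (0 - 1/15)² = (-1/15)² = 1/225 ≈ 0.0044444)
(h(-38) + p)/(-3929 - 1152) = (38 + 1/225)/(-3929 - 1152) = (8551/225)/(-5081) = (8551/225)*(-1/5081) = -8551/1143225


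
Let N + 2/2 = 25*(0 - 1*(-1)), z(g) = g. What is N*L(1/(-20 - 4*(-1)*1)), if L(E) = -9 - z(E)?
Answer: -429/2 ≈ -214.50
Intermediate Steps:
N = 24 (N = -1 + 25*(0 - 1*(-1)) = -1 + 25*(0 + 1) = -1 + 25*1 = -1 + 25 = 24)
L(E) = -9 - E
N*L(1/(-20 - 4*(-1)*1)) = 24*(-9 - 1/(-20 - 4*(-1)*1)) = 24*(-9 - 1/(-20 + 4*1)) = 24*(-9 - 1/(-20 + 4)) = 24*(-9 - 1/(-16)) = 24*(-9 - 1*(-1/16)) = 24*(-9 + 1/16) = 24*(-143/16) = -429/2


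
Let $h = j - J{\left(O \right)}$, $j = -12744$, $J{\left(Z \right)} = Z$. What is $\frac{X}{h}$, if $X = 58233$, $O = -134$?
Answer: $- \frac{58233}{12610} \approx -4.618$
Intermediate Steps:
$h = -12610$ ($h = -12744 - -134 = -12744 + 134 = -12610$)
$\frac{X}{h} = \frac{58233}{-12610} = 58233 \left(- \frac{1}{12610}\right) = - \frac{58233}{12610}$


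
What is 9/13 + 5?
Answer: 74/13 ≈ 5.6923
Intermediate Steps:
9/13 + 5 = 74/13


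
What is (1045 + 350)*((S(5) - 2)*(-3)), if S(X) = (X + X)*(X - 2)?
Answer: -117180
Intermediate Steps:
S(X) = 2*X*(-2 + X) (S(X) = (2*X)*(-2 + X) = 2*X*(-2 + X))
(1045 + 350)*((S(5) - 2)*(-3)) = (1045 + 350)*((2*5*(-2 + 5) - 2)*(-3)) = 1395*((2*5*3 - 2)*(-3)) = 1395*((30 - 2)*(-3)) = 1395*(28*(-3)) = 1395*(-84) = -117180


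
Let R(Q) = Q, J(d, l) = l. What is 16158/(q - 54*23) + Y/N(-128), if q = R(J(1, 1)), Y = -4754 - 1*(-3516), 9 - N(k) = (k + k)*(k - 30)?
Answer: -651877004/50184799 ≈ -12.990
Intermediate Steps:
N(k) = 9 - 2*k*(-30 + k) (N(k) = 9 - (k + k)*(k - 30) = 9 - 2*k*(-30 + k))
Y = -1238 (Y = -4754 + 3516 = -1238)
q = 1
16158/(q - 54*23) + Y/N(-128) = 16158/(1 - 54*23) - 1238/(9 - 2*(-128)² + 60*(-128)) = 16158/(1 - 1242) - 1238/(9 - 2*16384 - 7680) = 16158/(-1241) - 1238/(9 - 32768 - 7680) = 16158*(-1/1241) - 1238/(-40439) = -16158/1241 - 1238*(-1/40439) = -16158/1241 + 1238/40439 = -651877004/50184799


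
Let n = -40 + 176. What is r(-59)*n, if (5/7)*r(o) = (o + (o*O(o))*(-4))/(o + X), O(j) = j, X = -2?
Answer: 13311816/305 ≈ 43645.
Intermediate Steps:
n = 136
r(o) = 7*(o - 4*o**2)/(5*(-2 + o)) (r(o) = 7*((o + (o*o)*(-4))/(o - 2))/5 = 7*((o + o**2*(-4))/(-2 + o))/5 = 7*((o - 4*o**2)/(-2 + o))/5 = 7*(o - 4*o**2)/(5*(-2 + o)))
r(-59)*n = ((7/5)*(-59)*(1 - 4*(-59))/(-2 - 59))*136 = ((7/5)*(-59)*(1 + 236)/(-61))*136 = ((7/5)*(-59)*(-1/61)*237)*136 = (97881/305)*136 = 13311816/305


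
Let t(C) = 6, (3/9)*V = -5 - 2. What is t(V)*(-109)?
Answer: -654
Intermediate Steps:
V = -21 (V = 3*(-5 - 2) = 3*(-7) = -21)
t(V)*(-109) = 6*(-109) = -654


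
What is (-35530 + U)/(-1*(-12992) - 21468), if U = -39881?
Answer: 75411/8476 ≈ 8.8970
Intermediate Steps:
(-35530 + U)/(-1*(-12992) - 21468) = (-35530 - 39881)/(-1*(-12992) - 21468) = -75411/(12992 - 21468) = -75411/(-8476) = -75411*(-1/8476) = 75411/8476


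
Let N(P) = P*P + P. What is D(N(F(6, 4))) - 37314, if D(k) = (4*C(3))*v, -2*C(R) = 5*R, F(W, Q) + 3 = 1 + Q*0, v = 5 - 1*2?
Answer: -37404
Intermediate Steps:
v = 3 (v = 5 - 2 = 3)
F(W, Q) = -2 (F(W, Q) = -3 + (1 + Q*0) = -3 + (1 + 0) = -3 + 1 = -2)
C(R) = -5*R/2
N(P) = P + P² (N(P) = P² + P = P + P²)
D(k) = -90 (D(k) = (4*(-5/2*3))*3 = (4*(-15/2))*3 = -30*3 = -90)
D(N(F(6, 4))) - 37314 = -90 - 37314 = -37404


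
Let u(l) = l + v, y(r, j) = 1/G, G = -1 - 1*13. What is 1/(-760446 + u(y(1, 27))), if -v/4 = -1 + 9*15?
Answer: -14/10653749 ≈ -1.3141e-6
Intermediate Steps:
v = -536 (v = -4*(-1 + 9*15) = -4*(-1 + 135) = -4*134 = -536)
G = -14 (G = -1 - 13 = -14)
y(r, j) = -1/14 (y(r, j) = 1/(-14) = -1/14)
u(l) = -536 + l (u(l) = l - 536 = -536 + l)
1/(-760446 + u(y(1, 27))) = 1/(-760446 + (-536 - 1/14)) = 1/(-760446 - 7505/14) = 1/(-10653749/14) = -14/10653749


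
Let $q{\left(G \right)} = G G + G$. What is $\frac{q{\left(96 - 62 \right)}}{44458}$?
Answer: $\frac{595}{22229} \approx 0.026767$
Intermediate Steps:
$q{\left(G \right)} = G + G^{2}$ ($q{\left(G \right)} = G^{2} + G = G + G^{2}$)
$\frac{q{\left(96 - 62 \right)}}{44458} = \frac{\left(96 - 62\right) \left(1 + \left(96 - 62\right)\right)}{44458} = \left(96 - 62\right) \left(1 + \left(96 - 62\right)\right) \frac{1}{44458} = 34 \left(1 + 34\right) \frac{1}{44458} = 34 \cdot 35 \cdot \frac{1}{44458} = 1190 \cdot \frac{1}{44458} = \frac{595}{22229}$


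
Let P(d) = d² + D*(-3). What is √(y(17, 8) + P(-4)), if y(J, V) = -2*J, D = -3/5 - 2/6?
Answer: 2*I*√95/5 ≈ 3.8987*I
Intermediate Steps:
D = -14/15 (D = -3*⅕ - 2*⅙ = -⅗ - ⅓ = -14/15 ≈ -0.93333)
P(d) = 14/5 + d² (P(d) = d² - 14/15*(-3) = d² + 14/5 = 14/5 + d²)
√(y(17, 8) + P(-4)) = √(-2*17 + (14/5 + (-4)²)) = √(-34 + (14/5 + 16)) = √(-34 + 94/5) = √(-76/5) = 2*I*√95/5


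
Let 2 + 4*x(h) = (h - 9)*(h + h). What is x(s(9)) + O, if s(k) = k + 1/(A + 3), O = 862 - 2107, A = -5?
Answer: -9981/8 ≈ -1247.6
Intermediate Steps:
O = -1245
s(k) = -1/2 + k (s(k) = k + 1/(-5 + 3) = k + 1/(-2) = k - 1/2 = -1/2 + k)
x(h) = -1/2 + h*(-9 + h)/2 (x(h) = -1/2 + ((h - 9)*(h + h))/4 = -1/2 + ((-9 + h)*(2*h))/4 = -1/2 + (2*h*(-9 + h))/4 = -1/2 + h*(-9 + h)/2)
x(s(9)) + O = (-1/2 + (-1/2 + 9)**2/2 - 9*(-1/2 + 9)/2) - 1245 = (-1/2 + (17/2)**2/2 - 9/2*17/2) - 1245 = (-1/2 + (1/2)*(289/4) - 153/4) - 1245 = (-1/2 + 289/8 - 153/4) - 1245 = -21/8 - 1245 = -9981/8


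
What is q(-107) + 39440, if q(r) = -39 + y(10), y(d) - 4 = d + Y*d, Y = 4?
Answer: 39455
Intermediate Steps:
y(d) = 4 + 5*d (y(d) = 4 + (d + 4*d) = 4 + 5*d)
q(r) = 15 (q(r) = -39 + (4 + 5*10) = -39 + (4 + 50) = -39 + 54 = 15)
q(-107) + 39440 = 15 + 39440 = 39455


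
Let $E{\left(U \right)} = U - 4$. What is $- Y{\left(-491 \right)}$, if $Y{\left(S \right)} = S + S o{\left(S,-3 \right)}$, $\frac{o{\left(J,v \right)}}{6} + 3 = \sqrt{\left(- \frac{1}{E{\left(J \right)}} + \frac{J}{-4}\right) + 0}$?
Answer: $-8347 + \frac{242063 \sqrt{55}}{55} \approx 24293.0$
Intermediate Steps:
$E{\left(U \right)} = -4 + U$ ($E{\left(U \right)} = U - 4 = -4 + U$)
$o{\left(J,v \right)} = -18 + 6 \sqrt{- \frac{1}{-4 + J} - \frac{J}{4}}$ ($o{\left(J,v \right)} = -18 + 6 \sqrt{\left(- \frac{1}{-4 + J} + \frac{J}{-4}\right) + 0} = -18 + 6 \sqrt{\left(- \frac{1}{-4 + J} + J \left(- \frac{1}{4}\right)\right) + 0} = -18 + 6 \sqrt{\left(- \frac{1}{-4 + J} - \frac{J}{4}\right) + 0} = -18 + 6 \sqrt{- \frac{1}{-4 + J} - \frac{J}{4}}$)
$Y{\left(S \right)} = S + S \left(-18 + 3 \sqrt{\frac{-4 - S \left(-4 + S\right)}{-4 + S}}\right)$
$- Y{\left(-491 \right)} = - \left(-491\right) \left(-17 + 3 \sqrt{\frac{-4 - - 491 \left(-4 - 491\right)}{-4 - 491}}\right) = - \left(-491\right) \left(-17 + 3 \sqrt{\frac{-4 - \left(-491\right) \left(-495\right)}{-495}}\right) = - \left(-491\right) \left(-17 + 3 \sqrt{- \frac{-4 - 243045}{495}}\right) = - \left(-491\right) \left(-17 + 3 \sqrt{\left(- \frac{1}{495}\right) \left(-243049\right)}\right) = - \left(-491\right) \left(-17 + 3 \sqrt{\frac{243049}{495}}\right) = - \left(-491\right) \left(-17 + 3 \frac{493 \sqrt{55}}{165}\right) = - \left(-491\right) \left(-17 + \frac{493 \sqrt{55}}{55}\right) = - (8347 - \frac{242063 \sqrt{55}}{55}) = -8347 + \frac{242063 \sqrt{55}}{55}$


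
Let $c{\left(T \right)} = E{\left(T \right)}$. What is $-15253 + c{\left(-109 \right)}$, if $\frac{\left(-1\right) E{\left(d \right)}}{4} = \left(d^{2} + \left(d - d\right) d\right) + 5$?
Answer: $-62797$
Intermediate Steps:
$E{\left(d \right)} = -20 - 4 d^{2}$ ($E{\left(d \right)} = - 4 \left(\left(d^{2} + \left(d - d\right) d\right) + 5\right) = - 4 \left(\left(d^{2} + 0 d\right) + 5\right) = - 4 \left(\left(d^{2} + 0\right) + 5\right) = - 4 \left(d^{2} + 5\right) = - 4 \left(5 + d^{2}\right) = -20 - 4 d^{2}$)
$c{\left(T \right)} = -20 - 4 T^{2}$
$-15253 + c{\left(-109 \right)} = -15253 - \left(20 + 4 \left(-109\right)^{2}\right) = -15253 - 47544 = -62797$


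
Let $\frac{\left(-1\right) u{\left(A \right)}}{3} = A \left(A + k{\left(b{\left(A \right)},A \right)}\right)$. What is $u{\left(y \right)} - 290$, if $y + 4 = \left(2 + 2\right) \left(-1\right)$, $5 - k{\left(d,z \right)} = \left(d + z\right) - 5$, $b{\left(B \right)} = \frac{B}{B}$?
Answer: $-74$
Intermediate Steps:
$b{\left(B \right)} = 1$
$k{\left(d,z \right)} = 10 - d - z$ ($k{\left(d,z \right)} = 5 - \left(\left(d + z\right) - 5\right) = 5 - \left(-5 + d + z\right) = 10 - d - z$)
$y = -8$ ($y = -4 + \left(2 + 2\right) \left(-1\right) = -4 + 4 \left(-1\right) = -4 - 4 = -8$)
$u{\left(A \right)} = - 27 A$ ($u{\left(A \right)} = - 3 A \left(A - \left(-9 + A\right)\right) = - 3 A 9 = - 3 \cdot 9 A = - 27 A$)
$u{\left(y \right)} - 290 = \left(-27\right) \left(-8\right) - 290 = 216 - 290 = -74$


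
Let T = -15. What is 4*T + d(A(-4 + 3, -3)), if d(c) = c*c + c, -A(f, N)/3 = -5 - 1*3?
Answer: 540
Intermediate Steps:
A(f, N) = 24 (A(f, N) = -3*(-5 - 1*3) = -3*(-5 - 3) = -3*(-8) = 24)
d(c) = c + c**2 (d(c) = c**2 + c = c + c**2)
4*T + d(A(-4 + 3, -3)) = 4*(-15) + 24*(1 + 24) = -60 + 24*25 = -60 + 600 = 540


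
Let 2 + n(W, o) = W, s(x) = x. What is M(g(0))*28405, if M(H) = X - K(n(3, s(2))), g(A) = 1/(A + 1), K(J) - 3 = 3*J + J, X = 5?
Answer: -56810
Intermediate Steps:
n(W, o) = -2 + W
K(J) = 3 + 4*J (K(J) = 3 + (3*J + J) = 3 + 4*J)
g(A) = 1/(1 + A)
M(H) = -2 (M(H) = 5 - (3 + 4*(-2 + 3)) = 5 - (3 + 4*1) = 5 - (3 + 4) = 5 - 1*7 = 5 - 7 = -2)
M(g(0))*28405 = -2*28405 = -56810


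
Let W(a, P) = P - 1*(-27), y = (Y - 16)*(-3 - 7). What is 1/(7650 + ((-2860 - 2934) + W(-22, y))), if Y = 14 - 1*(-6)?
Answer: 1/1843 ≈ 0.00054259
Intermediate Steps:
Y = 20 (Y = 14 + 6 = 20)
y = -40 (y = (20 - 16)*(-3 - 7) = 4*(-10) = -40)
W(a, P) = 27 + P (W(a, P) = P + 27 = 27 + P)
1/(7650 + ((-2860 - 2934) + W(-22, y))) = 1/(7650 + ((-2860 - 2934) + (27 - 40))) = 1/(7650 + (-5794 - 13)) = 1/(7650 - 5807) = 1/1843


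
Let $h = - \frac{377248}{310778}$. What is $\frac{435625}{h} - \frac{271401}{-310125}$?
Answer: $- \frac{6997574497549467}{19499006000} \approx -3.5887 \cdot 10^{5}$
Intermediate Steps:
$h = - \frac{188624}{155389}$ ($h = \left(-377248\right) \frac{1}{310778} = - \frac{188624}{155389} \approx -1.2139$)
$\frac{435625}{h} - \frac{271401}{-310125} = \frac{435625}{- \frac{188624}{155389}} - \frac{271401}{-310125} = 435625 \left(- \frac{155389}{188624}\right) - - \frac{90467}{103375} = - \frac{67691333125}{188624} + \frac{90467}{103375} = - \frac{6997574497549467}{19499006000}$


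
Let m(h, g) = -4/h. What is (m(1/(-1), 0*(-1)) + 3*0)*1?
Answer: 4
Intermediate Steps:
(m(1/(-1), 0*(-1)) + 3*0)*1 = (-4/(1/(-1)) + 3*0)*1 = (-4/(-1) + 0)*1 = (-4*(-1) + 0)*1 = (4 + 0)*1 = 4*1 = 4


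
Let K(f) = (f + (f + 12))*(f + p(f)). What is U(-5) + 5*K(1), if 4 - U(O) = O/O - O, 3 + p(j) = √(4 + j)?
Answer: -142 + 70*√5 ≈ 14.525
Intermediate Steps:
p(j) = -3 + √(4 + j)
K(f) = (12 + 2*f)*(-3 + f + √(4 + f)) (K(f) = (f + (f + 12))*(f + (-3 + √(4 + f))) = (f + (12 + f))*(-3 + f + √(4 + f)) = (12 + 2*f)*(-3 + f + √(4 + f)))
U(O) = 3 + O (U(O) = 4 - (O/O - O) = 4 - (1 - O) = 4 + (-1 + O) = 3 + O)
U(-5) + 5*K(1) = (3 - 5) + 5*(-36 + 2*1² + 6*1 + 12*√(4 + 1) + 2*1*√(4 + 1)) = -2 + 5*(-36 + 2*1 + 6 + 12*√5 + 2*1*√5) = -2 + 5*(-36 + 2 + 6 + 12*√5 + 2*√5) = -2 + 5*(-28 + 14*√5) = -2 + (-140 + 70*√5) = -142 + 70*√5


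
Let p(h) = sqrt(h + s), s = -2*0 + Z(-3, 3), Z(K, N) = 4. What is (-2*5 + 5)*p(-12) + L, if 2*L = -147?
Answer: -147/2 - 10*I*sqrt(2) ≈ -73.5 - 14.142*I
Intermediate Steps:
L = -147/2 (L = (1/2)*(-147) = -147/2 ≈ -73.500)
s = 4 (s = -2*0 + 4 = 0 + 4 = 4)
p(h) = sqrt(4 + h) (p(h) = sqrt(h + 4) = sqrt(4 + h))
(-2*5 + 5)*p(-12) + L = (-2*5 + 5)*sqrt(4 - 12) - 147/2 = (-10 + 5)*sqrt(-8) - 147/2 = -10*I*sqrt(2) - 147/2 = -147/2 - 10*I*sqrt(2)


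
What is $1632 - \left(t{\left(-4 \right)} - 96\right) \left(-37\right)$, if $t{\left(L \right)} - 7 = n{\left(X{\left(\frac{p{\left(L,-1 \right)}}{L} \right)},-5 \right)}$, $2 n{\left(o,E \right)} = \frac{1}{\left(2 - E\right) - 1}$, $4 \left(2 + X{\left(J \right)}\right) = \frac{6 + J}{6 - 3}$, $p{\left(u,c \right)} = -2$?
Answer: $- \frac{19895}{12} \approx -1657.9$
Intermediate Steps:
$X{\left(J \right)} = - \frac{3}{2} + \frac{J}{12}$ ($X{\left(J \right)} = -2 + \frac{\left(6 + J\right) \frac{1}{6 - 3}}{4} = -2 + \frac{\left(6 + J\right) \frac{1}{3}}{4} = -2 + \frac{2 + \frac{J}{3}}{4} = -2 + \left(\frac{1}{2} + \frac{J}{12}\right) = - \frac{3}{2} + \frac{J}{12}$)
$n{\left(o,E \right)} = \frac{1}{2 \left(1 - E\right)}$ ($n{\left(o,E \right)} = \frac{1}{2 \left(\left(2 - E\right) - 1\right)} = \frac{1}{2 \left(1 - E\right)}$)
$t{\left(L \right)} = \frac{85}{12}$ ($t{\left(L \right)} = 7 - \frac{1}{-2 + 2 \left(-5\right)} = 7 - \frac{1}{-2 - 10} = 7 - \frac{1}{-12} = 7 - - \frac{1}{12} = 7 + \frac{1}{12} = \frac{85}{12}$)
$1632 - \left(t{\left(-4 \right)} - 96\right) \left(-37\right) = 1632 - \left(\frac{85}{12} - 96\right) \left(-37\right) = 1632 - \left(- \frac{1067}{12}\right) \left(-37\right) = 1632 - \frac{39479}{12} = - \frac{19895}{12}$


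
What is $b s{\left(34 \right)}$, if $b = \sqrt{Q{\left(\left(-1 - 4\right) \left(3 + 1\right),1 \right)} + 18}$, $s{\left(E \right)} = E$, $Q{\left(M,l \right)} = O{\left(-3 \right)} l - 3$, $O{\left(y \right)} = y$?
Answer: $68 \sqrt{3} \approx 117.78$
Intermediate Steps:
$Q{\left(M,l \right)} = -3 - 3 l$ ($Q{\left(M,l \right)} = - 3 l - 3 = -3 - 3 l$)
$b = 2 \sqrt{3}$ ($b = \sqrt{\left(-3 - 3\right) + 18} = \sqrt{-6 + 18} = \sqrt{12} = 2 \sqrt{3} \approx 3.4641$)
$b s{\left(34 \right)} = 2 \sqrt{3} \cdot 34 = 68 \sqrt{3}$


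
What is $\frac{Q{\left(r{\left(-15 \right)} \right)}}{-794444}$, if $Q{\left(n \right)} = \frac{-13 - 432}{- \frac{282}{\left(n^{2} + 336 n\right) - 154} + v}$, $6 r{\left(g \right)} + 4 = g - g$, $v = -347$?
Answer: $- \frac{756055}{467358694096} \approx -1.6177 \cdot 10^{-6}$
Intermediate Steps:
$r{\left(g \right)} = - \frac{2}{3}$ ($r{\left(g \right)} = - \frac{2}{3} + \frac{g - g}{6} = - \frac{2}{3} + \frac{1}{6} \cdot 0 = - \frac{2}{3} + 0 = - \frac{2}{3}$)
$Q{\left(n \right)} = - \frac{445}{-347 - \frac{282}{-154 + n^{2} + 336 n}}$ ($Q{\left(n \right)} = \frac{-13 - 432}{- \frac{282}{\left(n^{2} + 336 n\right) - 154} - 347} = - \frac{445}{- \frac{282}{-154 + n^{2} + 336 n} - 347} = - \frac{445}{-347 - \frac{282}{-154 + n^{2} + 336 n}}$)
$\frac{Q{\left(r{\left(-15 \right)} \right)}}{-794444} = \frac{445 \frac{1}{53156 - -77728 - 347 \left(- \frac{2}{3}\right)^{2}} \left(154 - \left(- \frac{2}{3}\right)^{2} - -224\right)}{-794444} = \frac{445 \left(154 - \frac{4}{9} + 224\right)}{53156 + 77728 - \frac{1388}{9}} \left(- \frac{1}{794444}\right) = 445 \frac{1}{\frac{1176568}{9}} \cdot \frac{3398}{9} \left(- \frac{1}{794444}\right) = 445 \cdot \frac{9}{1176568} \cdot \frac{3398}{9} \left(- \frac{1}{794444}\right) = \frac{756055}{588284} \left(- \frac{1}{794444}\right) = - \frac{756055}{467358694096}$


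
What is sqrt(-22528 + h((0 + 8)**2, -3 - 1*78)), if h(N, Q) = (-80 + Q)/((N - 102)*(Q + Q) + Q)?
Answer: I*sqrt(410573283)/135 ≈ 150.09*I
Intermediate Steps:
h(N, Q) = (-80 + Q)/(Q + 2*Q*(-102 + N)) (h(N, Q) = (-80 + Q)/((-102 + N)*(2*Q) + Q) = (-80 + Q)/(2*Q*(-102 + N) + Q) = (-80 + Q)/(Q + 2*Q*(-102 + N)))
sqrt(-22528 + h((0 + 8)**2, -3 - 1*78)) = sqrt(-22528 + (-80 + (-3 - 1*78))/((-3 - 1*78)*(-203 + 2*(0 + 8)**2))) = sqrt(-22528 + (-80 + (-3 - 78))/((-3 - 78)*(-203 + 2*8**2))) = sqrt(-22528 + (-80 - 81)/((-81)*(-203 + 2*64))) = sqrt(-22528 - 1/81*(-161)/(-203 + 128)) = sqrt(-22528 - 1/81*(-161)/(-75)) = sqrt(-22528 - 1/81*(-1/75)*(-161)) = sqrt(-22528 - 161/6075) = sqrt(-136857761/6075) = I*sqrt(410573283)/135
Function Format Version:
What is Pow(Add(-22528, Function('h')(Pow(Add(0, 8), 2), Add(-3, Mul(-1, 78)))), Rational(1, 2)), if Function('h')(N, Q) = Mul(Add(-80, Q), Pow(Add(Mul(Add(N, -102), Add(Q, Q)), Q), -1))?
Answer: Mul(Rational(1, 135), I, Pow(410573283, Rational(1, 2))) ≈ Mul(150.09, I)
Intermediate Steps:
Function('h')(N, Q) = Mul(Pow(Add(Q, Mul(2, Q, Add(-102, N))), -1), Add(-80, Q)) (Function('h')(N, Q) = Mul(Add(-80, Q), Pow(Add(Mul(Add(-102, N), Mul(2, Q)), Q), -1)) = Mul(Add(-80, Q), Pow(Add(Mul(2, Q, Add(-102, N)), Q), -1)) = Mul(Add(-80, Q), Pow(Add(Q, Mul(2, Q, Add(-102, N))), -1)) = Mul(Pow(Add(Q, Mul(2, Q, Add(-102, N))), -1), Add(-80, Q)))
Pow(Add(-22528, Function('h')(Pow(Add(0, 8), 2), Add(-3, Mul(-1, 78)))), Rational(1, 2)) = Pow(Add(-22528, Mul(Pow(Add(-3, Mul(-1, 78)), -1), Pow(Add(-203, Mul(2, Pow(Add(0, 8), 2))), -1), Add(-80, Add(-3, Mul(-1, 78))))), Rational(1, 2)) = Pow(Add(-22528, Mul(Pow(Add(-3, -78), -1), Pow(Add(-203, Mul(2, Pow(8, 2))), -1), Add(-80, Add(-3, -78)))), Rational(1, 2)) = Pow(Add(-22528, Mul(Pow(-81, -1), Pow(Add(-203, Mul(2, 64)), -1), Add(-80, -81))), Rational(1, 2)) = Pow(Add(-22528, Mul(Rational(-1, 81), Pow(Add(-203, 128), -1), -161)), Rational(1, 2)) = Pow(Add(-22528, Mul(Rational(-1, 81), Pow(-75, -1), -161)), Rational(1, 2)) = Pow(Add(-22528, Mul(Rational(-1, 81), Rational(-1, 75), -161)), Rational(1, 2)) = Pow(Add(-22528, Rational(-161, 6075)), Rational(1, 2)) = Pow(Rational(-136857761, 6075), Rational(1, 2)) = Mul(Rational(1, 135), I, Pow(410573283, Rational(1, 2)))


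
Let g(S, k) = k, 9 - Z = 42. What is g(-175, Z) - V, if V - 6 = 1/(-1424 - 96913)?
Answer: -3835142/98337 ≈ -39.000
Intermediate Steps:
Z = -33 (Z = 9 - 1*42 = 9 - 42 = -33)
V = 590021/98337 (V = 6 + 1/(-1424 - 96913) = 6 + 1/(-98337) = 6 - 1/98337 = 590021/98337 ≈ 6.0000)
g(-175, Z) - V = -33 - 1*590021/98337 = -33 - 590021/98337 = -3835142/98337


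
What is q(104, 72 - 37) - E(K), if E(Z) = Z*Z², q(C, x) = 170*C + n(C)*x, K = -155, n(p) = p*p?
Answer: 4120115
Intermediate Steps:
n(p) = p²
q(C, x) = 170*C + x*C² (q(C, x) = 170*C + C²*x = 170*C + x*C²)
E(Z) = Z³
q(104, 72 - 37) - E(K) = 104*(170 + 104*(72 - 37)) - 1*(-155)³ = 104*(170 + 104*35) - 1*(-3723875) = 104*(170 + 3640) + 3723875 = 104*3810 + 3723875 = 396240 + 3723875 = 4120115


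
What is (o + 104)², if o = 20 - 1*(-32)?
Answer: 24336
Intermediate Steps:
o = 52 (o = 20 + 32 = 52)
(o + 104)² = (52 + 104)² = 156² = 24336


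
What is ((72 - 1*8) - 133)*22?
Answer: -1518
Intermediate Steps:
((72 - 1*8) - 133)*22 = ((72 - 8) - 133)*22 = (64 - 133)*22 = -69*22 = -1518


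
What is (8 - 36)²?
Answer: 784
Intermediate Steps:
(8 - 36)² = (-28)² = 784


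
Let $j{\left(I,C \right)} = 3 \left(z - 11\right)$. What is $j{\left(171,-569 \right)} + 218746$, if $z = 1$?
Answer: $218716$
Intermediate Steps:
$j{\left(I,C \right)} = -30$ ($j{\left(I,C \right)} = 3 \left(1 - 11\right) = 3 \left(-10\right) = -30$)
$j{\left(171,-569 \right)} + 218746 = -30 + 218746 = 218716$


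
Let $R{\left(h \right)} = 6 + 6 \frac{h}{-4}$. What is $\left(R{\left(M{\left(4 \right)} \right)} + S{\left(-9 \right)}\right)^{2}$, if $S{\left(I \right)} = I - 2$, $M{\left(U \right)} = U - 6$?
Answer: $4$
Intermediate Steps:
$M{\left(U \right)} = -6 + U$ ($M{\left(U \right)} = U - 6 = -6 + U$)
$S{\left(I \right)} = -2 + I$ ($S{\left(I \right)} = I - 2 = -2 + I$)
$R{\left(h \right)} = 6 - \frac{3 h}{2}$ ($R{\left(h \right)} = 6 + 6 h \left(- \frac{1}{4}\right) = 6 + 6 \left(- \frac{h}{4}\right) = 6 - \frac{3 h}{2}$)
$\left(R{\left(M{\left(4 \right)} \right)} + S{\left(-9 \right)}\right)^{2} = \left(\left(6 - \frac{3 \left(-6 + 4\right)}{2}\right) - 11\right)^{2} = \left(\left(6 - -3\right) - 11\right)^{2} = \left(\left(6 + 3\right) - 11\right)^{2} = \left(9 - 11\right)^{2} = \left(-2\right)^{2} = 4$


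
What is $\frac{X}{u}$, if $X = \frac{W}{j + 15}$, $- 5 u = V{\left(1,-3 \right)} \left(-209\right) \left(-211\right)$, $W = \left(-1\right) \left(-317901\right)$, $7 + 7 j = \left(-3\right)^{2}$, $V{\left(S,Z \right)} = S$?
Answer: $- \frac{11126535}{4718593} \approx -2.358$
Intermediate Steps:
$j = \frac{2}{7}$ ($j = -1 + \frac{\left(-3\right)^{2}}{7} = -1 + \frac{1}{7} \cdot 9 = -1 + \frac{9}{7} = \frac{2}{7} \approx 0.28571$)
$W = 317901$
$u = - \frac{44099}{5}$ ($u = - \frac{1 \left(-209\right) \left(-211\right)}{5} = - \frac{\left(-209\right) \left(-211\right)}{5} = \left(- \frac{1}{5}\right) 44099 = - \frac{44099}{5} \approx -8819.8$)
$X = \frac{2225307}{107}$ ($X = \frac{1}{\frac{2}{7} + 15} \cdot 317901 = \frac{1}{\frac{107}{7}} \cdot 317901 = \frac{7}{107} \cdot 317901 = \frac{2225307}{107} \approx 20797.0$)
$\frac{X}{u} = \frac{2225307}{107 \left(- \frac{44099}{5}\right)} = \frac{2225307}{107} \left(- \frac{5}{44099}\right) = - \frac{11126535}{4718593}$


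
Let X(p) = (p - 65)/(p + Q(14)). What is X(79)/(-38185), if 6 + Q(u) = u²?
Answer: -2/1467395 ≈ -1.3630e-6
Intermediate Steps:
Q(u) = -6 + u²
X(p) = (-65 + p)/(190 + p) (X(p) = (p - 65)/(p + (-6 + 14²)) = (-65 + p)/(p + (-6 + 196)) = (-65 + p)/(p + 190) = (-65 + p)/(190 + p))
X(79)/(-38185) = ((-65 + 79)/(190 + 79))/(-38185) = (14/269)*(-1/38185) = -2/1467395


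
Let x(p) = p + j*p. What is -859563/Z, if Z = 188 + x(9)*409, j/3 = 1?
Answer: -859563/14912 ≈ -57.642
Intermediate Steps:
j = 3 (j = 3*1 = 3)
x(p) = 4*p (x(p) = p + 3*p = 4*p)
Z = 14912 (Z = 188 + (4*9)*409 = 188 + 36*409 = 188 + 14724 = 14912)
-859563/Z = -859563/14912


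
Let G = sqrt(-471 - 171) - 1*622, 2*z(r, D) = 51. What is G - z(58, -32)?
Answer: -1295/2 + I*sqrt(642) ≈ -647.5 + 25.338*I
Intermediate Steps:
z(r, D) = 51/2 (z(r, D) = (1/2)*51 = 51/2)
G = -622 + I*sqrt(642) (G = sqrt(-642) - 622 = I*sqrt(642) - 622 = -622 + I*sqrt(642) ≈ -622.0 + 25.338*I)
G - z(58, -32) = (-622 + I*sqrt(642)) - 1*51/2 = (-622 + I*sqrt(642)) - 51/2 = -1295/2 + I*sqrt(642)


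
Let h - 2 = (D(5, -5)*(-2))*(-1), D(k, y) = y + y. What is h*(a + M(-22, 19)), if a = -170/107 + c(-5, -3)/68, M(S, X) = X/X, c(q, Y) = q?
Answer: 43371/3638 ≈ 11.922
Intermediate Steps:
D(k, y) = 2*y
M(S, X) = 1
a = -12095/7276 (a = -170/107 - 5/68 = -12095/7276 ≈ -1.6623)
h = -18 (h = 2 + ((2*(-5))*(-2))*(-1) = 2 - 10*(-2)*(-1) = 2 + 20*(-1) = 2 - 20 = -18)
h*(a + M(-22, 19)) = -18*(-12095/7276 + 1) = -18*(-4819/7276) = 43371/3638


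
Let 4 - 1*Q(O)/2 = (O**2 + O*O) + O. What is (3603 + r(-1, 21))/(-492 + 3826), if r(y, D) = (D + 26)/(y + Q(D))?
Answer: 3240875/2998933 ≈ 1.0807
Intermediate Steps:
Q(O) = 8 - 4*O**2 - 2*O (Q(O) = 8 - 2*((O**2 + O*O) + O) = 8 - 2*((O**2 + O**2) + O) = 8 - 2*(2*O**2 + O) = 8 - 2*(O + 2*O**2) = 8 + (-4*O**2 - 2*O) = 8 - 4*O**2 - 2*O)
r(y, D) = (26 + D)/(8 + y - 4*D**2 - 2*D) (r(y, D) = (D + 26)/(y + (8 - 4*D**2 - 2*D)) = (26 + D)/(8 + y - 4*D**2 - 2*D))
(3603 + r(-1, 21))/(-492 + 3826) = (3603 + (26 + 21)/(8 - 1 - 4*21**2 - 2*21))/(-492 + 3826) = (3603 + 47/(8 - 1 - 4*441 - 42))/3334 = (3603 + 47/(8 - 1 - 1764 - 42))*(1/3334) = (3603 + 47/(-1799))*(1/3334) = (3603 - 1/1799*47)*(1/3334) = (3603 - 47/1799)*(1/3334) = (6481750/1799)*(1/3334) = 3240875/2998933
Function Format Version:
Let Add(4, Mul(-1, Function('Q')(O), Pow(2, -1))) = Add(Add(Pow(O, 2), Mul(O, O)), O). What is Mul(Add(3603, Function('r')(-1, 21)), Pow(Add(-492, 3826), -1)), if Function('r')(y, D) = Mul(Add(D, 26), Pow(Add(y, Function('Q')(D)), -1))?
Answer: Rational(3240875, 2998933) ≈ 1.0807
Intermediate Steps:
Function('Q')(O) = Add(8, Mul(-4, Pow(O, 2)), Mul(-2, O)) (Function('Q')(O) = Add(8, Mul(-2, Add(Add(Pow(O, 2), Mul(O, O)), O))) = Add(8, Mul(-2, Add(Add(Pow(O, 2), Pow(O, 2)), O))) = Add(8, Mul(-2, Add(Mul(2, Pow(O, 2)), O))) = Add(8, Mul(-2, Add(O, Mul(2, Pow(O, 2))))) = Add(8, Add(Mul(-4, Pow(O, 2)), Mul(-2, O))) = Add(8, Mul(-4, Pow(O, 2)), Mul(-2, O)))
Function('r')(y, D) = Mul(Pow(Add(8, y, Mul(-4, Pow(D, 2)), Mul(-2, D)), -1), Add(26, D)) (Function('r')(y, D) = Mul(Add(D, 26), Pow(Add(y, Add(8, Mul(-4, Pow(D, 2)), Mul(-2, D))), -1)) = Mul(Add(26, D), Pow(Add(8, y, Mul(-4, Pow(D, 2)), Mul(-2, D)), -1)) = Mul(Pow(Add(8, y, Mul(-4, Pow(D, 2)), Mul(-2, D)), -1), Add(26, D)))
Mul(Add(3603, Function('r')(-1, 21)), Pow(Add(-492, 3826), -1)) = Mul(Add(3603, Mul(Pow(Add(8, -1, Mul(-4, Pow(21, 2)), Mul(-2, 21)), -1), Add(26, 21))), Pow(Add(-492, 3826), -1)) = Mul(Add(3603, Mul(Pow(Add(8, -1, Mul(-4, 441), -42), -1), 47)), Pow(3334, -1)) = Mul(Add(3603, Mul(Pow(Add(8, -1, -1764, -42), -1), 47)), Rational(1, 3334)) = Mul(Add(3603, Mul(Pow(-1799, -1), 47)), Rational(1, 3334)) = Mul(Add(3603, Mul(Rational(-1, 1799), 47)), Rational(1, 3334)) = Mul(Add(3603, Rational(-47, 1799)), Rational(1, 3334)) = Mul(Rational(6481750, 1799), Rational(1, 3334)) = Rational(3240875, 2998933)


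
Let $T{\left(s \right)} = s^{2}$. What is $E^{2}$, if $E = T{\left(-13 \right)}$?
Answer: $28561$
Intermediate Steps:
$E = 169$ ($E = \left(-13\right)^{2} = 169$)
$E^{2} = 169^{2} = 28561$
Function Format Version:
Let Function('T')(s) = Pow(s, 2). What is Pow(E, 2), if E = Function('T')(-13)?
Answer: 28561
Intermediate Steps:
E = 169 (E = Pow(-13, 2) = 169)
Pow(E, 2) = Pow(169, 2) = 28561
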